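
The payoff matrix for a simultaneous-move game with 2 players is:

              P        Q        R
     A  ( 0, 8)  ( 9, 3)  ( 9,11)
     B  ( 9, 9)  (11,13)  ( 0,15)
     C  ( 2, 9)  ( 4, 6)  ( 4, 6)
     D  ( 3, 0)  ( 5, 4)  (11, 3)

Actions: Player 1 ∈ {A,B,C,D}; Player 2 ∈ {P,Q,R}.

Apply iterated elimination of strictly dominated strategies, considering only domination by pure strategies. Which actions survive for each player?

IESDS → P1:{A,B,D} P2:{Q,R}

P1 drop C (D beats it: P:3>2 Q:5>4 R:11>4)
P2 drop P (R beats it: A:11>8 B:15>9 D:3>0)
P1→{A,B,D} P2→{Q,R}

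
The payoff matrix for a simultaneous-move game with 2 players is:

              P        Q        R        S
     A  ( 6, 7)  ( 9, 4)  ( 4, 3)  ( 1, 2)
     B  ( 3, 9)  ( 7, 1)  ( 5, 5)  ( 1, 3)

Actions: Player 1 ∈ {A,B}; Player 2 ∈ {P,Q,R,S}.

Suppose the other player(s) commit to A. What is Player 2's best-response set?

argmax u_2 = {P}

u_2(P vs A) = 7
u_2(Q vs A) = 4
u_2(R vs A) = 3
u_2(S vs A) = 2
max payoff 7 at {P}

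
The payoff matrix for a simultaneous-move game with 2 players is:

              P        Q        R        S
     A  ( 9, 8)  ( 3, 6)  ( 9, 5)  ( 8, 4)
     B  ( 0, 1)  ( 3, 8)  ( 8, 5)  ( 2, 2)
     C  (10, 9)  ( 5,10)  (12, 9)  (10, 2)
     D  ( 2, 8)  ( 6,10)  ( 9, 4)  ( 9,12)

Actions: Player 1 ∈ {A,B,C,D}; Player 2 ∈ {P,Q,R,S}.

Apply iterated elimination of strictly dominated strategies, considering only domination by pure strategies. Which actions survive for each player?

P1 drop A (C beats it: P:10>9 Q:5>3 R:12>9 S:10>8)
P1 drop B (C beats it: P:10>0 Q:5>3 R:12>8 S:10>2)
P2 drop P (Q beats it: C:10>9 D:10>8)
P2 drop R (Q beats it: C:10>9 D:10>4)
P1→{C,D} P2→{Q,S}

Survivors P1:{C,D} P2:{Q,S}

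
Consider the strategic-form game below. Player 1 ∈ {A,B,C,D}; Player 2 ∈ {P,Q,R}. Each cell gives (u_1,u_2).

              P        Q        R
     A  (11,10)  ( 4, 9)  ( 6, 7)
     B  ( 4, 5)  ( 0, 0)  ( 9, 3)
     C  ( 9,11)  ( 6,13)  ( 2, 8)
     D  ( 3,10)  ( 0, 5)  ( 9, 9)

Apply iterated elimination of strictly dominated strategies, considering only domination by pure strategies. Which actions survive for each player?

Remaining: P1:{A,C} P2:{P,Q}

P2 drop R (P beats it: A:10>7 B:5>3 C:11>8 D:10>9)
P1 drop B (A beats it: P:11>4 Q:4>0)
P1 drop D (A beats it: P:11>3 Q:4>0)
P1→{A,C} P2→{P,Q}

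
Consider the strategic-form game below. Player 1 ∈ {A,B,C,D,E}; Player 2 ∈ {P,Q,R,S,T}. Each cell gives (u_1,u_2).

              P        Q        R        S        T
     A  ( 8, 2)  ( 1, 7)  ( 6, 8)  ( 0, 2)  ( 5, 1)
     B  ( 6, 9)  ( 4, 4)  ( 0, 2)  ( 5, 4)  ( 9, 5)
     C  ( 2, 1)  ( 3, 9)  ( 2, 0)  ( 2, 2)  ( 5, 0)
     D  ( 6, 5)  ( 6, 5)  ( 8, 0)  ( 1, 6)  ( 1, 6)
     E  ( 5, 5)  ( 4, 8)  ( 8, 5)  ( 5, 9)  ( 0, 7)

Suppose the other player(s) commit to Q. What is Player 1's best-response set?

argmax u_1 = {D}

u_1(A vs Q) = 1
u_1(B vs Q) = 4
u_1(C vs Q) = 3
u_1(D vs Q) = 6
u_1(E vs Q) = 4
max payoff 6 at {D}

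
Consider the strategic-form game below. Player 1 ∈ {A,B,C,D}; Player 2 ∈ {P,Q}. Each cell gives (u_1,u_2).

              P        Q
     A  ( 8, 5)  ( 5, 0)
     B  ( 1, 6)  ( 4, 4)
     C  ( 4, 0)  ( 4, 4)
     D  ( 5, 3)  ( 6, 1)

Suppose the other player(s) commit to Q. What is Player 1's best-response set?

argmax u_1 = {D}

u_1(A vs Q) = 5
u_1(B vs Q) = 4
u_1(C vs Q) = 4
u_1(D vs Q) = 6
max payoff 6 at {D}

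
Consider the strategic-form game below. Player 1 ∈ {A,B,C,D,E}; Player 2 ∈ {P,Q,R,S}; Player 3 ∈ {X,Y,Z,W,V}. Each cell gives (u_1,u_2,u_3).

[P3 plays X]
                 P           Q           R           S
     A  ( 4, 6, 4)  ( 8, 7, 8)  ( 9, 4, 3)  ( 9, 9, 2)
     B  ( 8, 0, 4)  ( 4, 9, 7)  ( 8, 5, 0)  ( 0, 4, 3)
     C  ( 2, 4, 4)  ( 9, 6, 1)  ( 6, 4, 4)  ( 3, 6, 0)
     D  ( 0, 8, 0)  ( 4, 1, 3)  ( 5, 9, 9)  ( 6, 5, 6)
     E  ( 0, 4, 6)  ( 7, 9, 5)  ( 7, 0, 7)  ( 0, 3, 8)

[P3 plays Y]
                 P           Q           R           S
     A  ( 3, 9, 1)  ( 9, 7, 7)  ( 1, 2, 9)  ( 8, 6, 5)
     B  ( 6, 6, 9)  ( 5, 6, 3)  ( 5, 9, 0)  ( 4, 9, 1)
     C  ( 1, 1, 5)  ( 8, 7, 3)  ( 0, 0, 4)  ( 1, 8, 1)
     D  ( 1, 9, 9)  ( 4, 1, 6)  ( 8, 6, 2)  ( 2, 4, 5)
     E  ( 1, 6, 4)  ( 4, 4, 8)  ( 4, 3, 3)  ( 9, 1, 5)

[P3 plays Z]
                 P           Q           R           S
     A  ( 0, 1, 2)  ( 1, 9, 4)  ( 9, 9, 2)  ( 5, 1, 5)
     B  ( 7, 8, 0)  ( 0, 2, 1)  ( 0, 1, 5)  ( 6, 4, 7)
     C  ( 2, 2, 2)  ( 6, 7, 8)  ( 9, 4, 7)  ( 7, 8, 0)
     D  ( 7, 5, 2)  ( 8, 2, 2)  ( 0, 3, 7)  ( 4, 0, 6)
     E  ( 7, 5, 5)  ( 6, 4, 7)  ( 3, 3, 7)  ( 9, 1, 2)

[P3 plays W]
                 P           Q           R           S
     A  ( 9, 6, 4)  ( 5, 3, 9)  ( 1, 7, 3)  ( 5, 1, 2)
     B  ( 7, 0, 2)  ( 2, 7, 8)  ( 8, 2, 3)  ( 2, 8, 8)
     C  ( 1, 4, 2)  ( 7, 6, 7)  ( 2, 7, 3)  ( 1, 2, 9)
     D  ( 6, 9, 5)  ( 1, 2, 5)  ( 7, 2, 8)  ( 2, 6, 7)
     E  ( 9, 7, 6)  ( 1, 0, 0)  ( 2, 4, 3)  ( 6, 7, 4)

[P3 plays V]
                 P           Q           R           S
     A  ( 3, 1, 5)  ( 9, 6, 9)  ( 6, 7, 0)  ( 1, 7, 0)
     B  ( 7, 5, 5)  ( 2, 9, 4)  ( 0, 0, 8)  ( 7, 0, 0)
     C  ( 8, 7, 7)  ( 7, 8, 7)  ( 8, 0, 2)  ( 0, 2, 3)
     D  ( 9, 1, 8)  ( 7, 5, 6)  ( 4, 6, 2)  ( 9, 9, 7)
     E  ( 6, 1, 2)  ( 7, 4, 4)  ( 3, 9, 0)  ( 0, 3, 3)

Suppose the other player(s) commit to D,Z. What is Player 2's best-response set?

P2 best: {P}

u_2(P vs D,Z) = 5
u_2(Q vs D,Z) = 2
u_2(R vs D,Z) = 3
u_2(S vs D,Z) = 0
max payoff 5 at {P}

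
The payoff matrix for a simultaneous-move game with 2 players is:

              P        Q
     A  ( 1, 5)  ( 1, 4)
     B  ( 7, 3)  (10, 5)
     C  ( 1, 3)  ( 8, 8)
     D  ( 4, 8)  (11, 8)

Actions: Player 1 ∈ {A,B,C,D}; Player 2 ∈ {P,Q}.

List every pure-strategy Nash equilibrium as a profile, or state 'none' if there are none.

(A,P): not NE [P1→B gives 7>1]
(A,Q): not NE [P1→D gives 11>1; P2→P gives 5>4]
(B,P): not NE [P2→Q gives 5>3]
(B,Q): not NE [P1→D gives 11>10]
(C,P): not NE [P1→B gives 7>1; P2→Q gives 8>3]
(C,Q): not NE [P1→D gives 11>8]
(D,P): not NE [P1→B gives 7>4]
(D,Q): NE

PSNE = {(D,Q)}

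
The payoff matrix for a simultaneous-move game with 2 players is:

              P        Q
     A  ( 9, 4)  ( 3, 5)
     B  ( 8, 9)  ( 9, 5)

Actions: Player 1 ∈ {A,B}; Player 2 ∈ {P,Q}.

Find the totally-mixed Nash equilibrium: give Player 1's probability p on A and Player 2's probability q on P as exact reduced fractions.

P1 indiff ⇒ q·9+(1-q)·3 = q·8+(1-q)·9 ⇒ q(1) = (1-q)(6) ⇒ q = 6/7
P2 indiff ⇒ p·4+(1-p)·9 = p·5+(1-p)·5 ⇒ p(-1) = (1-p)(-4) ⇒ p = 4/5

p=4/5, q=6/7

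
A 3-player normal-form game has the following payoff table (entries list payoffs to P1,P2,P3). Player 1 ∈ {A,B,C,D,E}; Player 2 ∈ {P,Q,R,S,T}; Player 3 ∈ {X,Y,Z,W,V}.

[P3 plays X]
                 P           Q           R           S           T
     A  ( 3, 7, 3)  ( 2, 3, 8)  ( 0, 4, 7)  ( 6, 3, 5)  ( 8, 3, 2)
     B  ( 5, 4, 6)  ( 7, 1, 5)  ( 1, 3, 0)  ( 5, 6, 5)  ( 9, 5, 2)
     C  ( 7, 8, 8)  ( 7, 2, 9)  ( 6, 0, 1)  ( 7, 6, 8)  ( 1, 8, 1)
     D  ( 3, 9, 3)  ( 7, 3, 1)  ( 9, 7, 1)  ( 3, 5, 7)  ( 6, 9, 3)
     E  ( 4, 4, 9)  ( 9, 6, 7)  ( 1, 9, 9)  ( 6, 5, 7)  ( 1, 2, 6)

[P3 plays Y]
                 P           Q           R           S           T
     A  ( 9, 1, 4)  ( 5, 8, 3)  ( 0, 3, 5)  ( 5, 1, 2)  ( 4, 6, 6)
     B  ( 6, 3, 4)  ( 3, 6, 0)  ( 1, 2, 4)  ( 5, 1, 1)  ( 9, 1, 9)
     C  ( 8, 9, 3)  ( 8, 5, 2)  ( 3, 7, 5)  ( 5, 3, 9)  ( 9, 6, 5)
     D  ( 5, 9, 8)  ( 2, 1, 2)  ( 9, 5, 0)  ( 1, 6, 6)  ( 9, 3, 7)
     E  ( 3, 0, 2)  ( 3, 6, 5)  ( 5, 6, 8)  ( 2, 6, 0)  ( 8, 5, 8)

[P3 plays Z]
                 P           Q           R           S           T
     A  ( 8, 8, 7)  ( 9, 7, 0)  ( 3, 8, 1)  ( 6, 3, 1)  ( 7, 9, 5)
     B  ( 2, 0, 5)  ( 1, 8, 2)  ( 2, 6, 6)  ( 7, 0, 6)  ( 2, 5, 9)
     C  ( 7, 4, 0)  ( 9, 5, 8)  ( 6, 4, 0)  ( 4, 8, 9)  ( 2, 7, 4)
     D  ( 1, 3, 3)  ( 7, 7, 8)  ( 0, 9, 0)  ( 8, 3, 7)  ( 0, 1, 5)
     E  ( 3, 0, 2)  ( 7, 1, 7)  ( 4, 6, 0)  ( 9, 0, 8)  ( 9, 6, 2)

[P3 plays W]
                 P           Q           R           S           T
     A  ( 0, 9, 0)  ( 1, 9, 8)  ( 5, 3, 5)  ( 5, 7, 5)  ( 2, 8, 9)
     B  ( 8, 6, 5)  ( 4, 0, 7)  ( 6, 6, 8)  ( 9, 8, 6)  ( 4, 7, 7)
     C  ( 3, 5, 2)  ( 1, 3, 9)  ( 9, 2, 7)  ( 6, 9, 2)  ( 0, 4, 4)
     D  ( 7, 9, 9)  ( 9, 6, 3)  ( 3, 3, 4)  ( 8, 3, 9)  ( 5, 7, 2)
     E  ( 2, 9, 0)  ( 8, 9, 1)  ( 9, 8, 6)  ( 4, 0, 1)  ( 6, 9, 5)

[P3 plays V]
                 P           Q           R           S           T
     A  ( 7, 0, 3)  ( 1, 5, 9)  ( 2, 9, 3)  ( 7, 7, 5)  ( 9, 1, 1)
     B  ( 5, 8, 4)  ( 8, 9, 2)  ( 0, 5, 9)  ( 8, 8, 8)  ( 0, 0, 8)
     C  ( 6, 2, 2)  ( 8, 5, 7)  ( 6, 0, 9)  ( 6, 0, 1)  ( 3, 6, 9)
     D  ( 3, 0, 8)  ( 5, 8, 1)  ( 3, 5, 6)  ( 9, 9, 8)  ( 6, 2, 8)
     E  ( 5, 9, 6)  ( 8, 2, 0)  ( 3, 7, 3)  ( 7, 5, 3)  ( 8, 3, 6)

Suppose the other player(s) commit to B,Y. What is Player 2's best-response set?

u_2(P vs B,Y) = 3
u_2(Q vs B,Y) = 6
u_2(R vs B,Y) = 2
u_2(S vs B,Y) = 1
u_2(T vs B,Y) = 1
max payoff 6 at {Q}

BR_2 = {Q}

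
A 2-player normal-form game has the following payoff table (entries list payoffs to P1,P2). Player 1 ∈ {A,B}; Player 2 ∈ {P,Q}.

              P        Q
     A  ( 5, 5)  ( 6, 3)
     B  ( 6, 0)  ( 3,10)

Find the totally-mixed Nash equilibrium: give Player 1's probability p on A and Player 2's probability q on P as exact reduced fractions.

P1 mixes 5/6 on A; P2 mixes 3/4 on P

P1 indiff ⇒ q·5+(1-q)·6 = q·6+(1-q)·3 ⇒ q(-1) = (1-q)(-3) ⇒ q = 3/4
P2 indiff ⇒ p·5+(1-p)·0 = p·3+(1-p)·10 ⇒ p(2) = (1-p)(10) ⇒ p = 5/6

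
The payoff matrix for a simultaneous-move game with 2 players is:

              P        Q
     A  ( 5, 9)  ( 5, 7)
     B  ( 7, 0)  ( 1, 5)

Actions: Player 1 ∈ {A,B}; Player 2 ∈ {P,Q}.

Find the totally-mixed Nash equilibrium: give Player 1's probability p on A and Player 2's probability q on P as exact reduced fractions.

P1 indiff ⇒ q·5+(1-q)·5 = q·7+(1-q)·1 ⇒ q(-2) = (1-q)(-4) ⇒ q = 2/3
P2 indiff ⇒ p·9+(1-p)·0 = p·7+(1-p)·5 ⇒ p(2) = (1-p)(5) ⇒ p = 5/7

(p,q) = (5/7, 2/3)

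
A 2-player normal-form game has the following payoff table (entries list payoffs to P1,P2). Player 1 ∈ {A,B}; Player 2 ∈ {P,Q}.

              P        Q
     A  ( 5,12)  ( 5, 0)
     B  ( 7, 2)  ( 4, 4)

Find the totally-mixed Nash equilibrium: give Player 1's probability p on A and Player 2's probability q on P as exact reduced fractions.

P1 mixes 1/7 on A; P2 mixes 1/3 on P

P1 indiff ⇒ q·5+(1-q)·5 = q·7+(1-q)·4 ⇒ q(-2) = (1-q)(-1) ⇒ q = 1/3
P2 indiff ⇒ p·12+(1-p)·2 = p·0+(1-p)·4 ⇒ p(12) = (1-p)(2) ⇒ p = 1/7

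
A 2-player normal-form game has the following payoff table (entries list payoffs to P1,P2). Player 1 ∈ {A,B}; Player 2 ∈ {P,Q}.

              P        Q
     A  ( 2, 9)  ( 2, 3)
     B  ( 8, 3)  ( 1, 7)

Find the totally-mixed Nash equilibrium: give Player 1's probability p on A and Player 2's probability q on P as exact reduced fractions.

p=2/5, q=1/7

P1 indiff ⇒ q·2+(1-q)·2 = q·8+(1-q)·1 ⇒ q(-6) = (1-q)(-1) ⇒ q = 1/7
P2 indiff ⇒ p·9+(1-p)·3 = p·3+(1-p)·7 ⇒ p(6) = (1-p)(4) ⇒ p = 2/5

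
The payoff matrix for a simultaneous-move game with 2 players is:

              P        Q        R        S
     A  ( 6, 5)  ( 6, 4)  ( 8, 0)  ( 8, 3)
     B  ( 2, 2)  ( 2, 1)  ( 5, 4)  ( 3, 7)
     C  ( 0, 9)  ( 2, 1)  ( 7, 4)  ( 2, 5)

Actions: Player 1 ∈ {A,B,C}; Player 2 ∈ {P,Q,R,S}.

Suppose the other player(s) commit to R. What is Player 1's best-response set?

P1 best: {A}

u_1(A vs R) = 8
u_1(B vs R) = 5
u_1(C vs R) = 7
max payoff 8 at {A}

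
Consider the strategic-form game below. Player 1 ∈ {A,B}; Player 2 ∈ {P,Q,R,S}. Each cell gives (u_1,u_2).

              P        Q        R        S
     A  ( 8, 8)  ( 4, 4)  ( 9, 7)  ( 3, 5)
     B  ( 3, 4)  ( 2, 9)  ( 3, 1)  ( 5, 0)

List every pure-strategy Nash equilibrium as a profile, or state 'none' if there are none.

(A,P): NE
(A,Q): not NE [P2→P gives 8>4]
(A,R): not NE [P2→P gives 8>7]
(A,S): not NE [P1→B gives 5>3; P2→P gives 8>5]
(B,P): not NE [P1→A gives 8>3; P2→Q gives 9>4]
(B,Q): not NE [P1→A gives 4>2]
(B,R): not NE [P1→A gives 9>3; P2→Q gives 9>1]
(B,S): not NE [P2→Q gives 9>0]

Nash profiles: (A,P)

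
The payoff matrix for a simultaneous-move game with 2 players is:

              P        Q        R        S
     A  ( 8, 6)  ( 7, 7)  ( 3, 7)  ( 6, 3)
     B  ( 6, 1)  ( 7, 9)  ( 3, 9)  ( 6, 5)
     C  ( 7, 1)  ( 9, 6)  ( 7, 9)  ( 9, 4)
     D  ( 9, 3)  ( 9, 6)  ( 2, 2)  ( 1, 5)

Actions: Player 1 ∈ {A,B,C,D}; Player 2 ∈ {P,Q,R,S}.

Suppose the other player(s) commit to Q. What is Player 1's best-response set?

u_1(A vs Q) = 7
u_1(B vs Q) = 7
u_1(C vs Q) = 9
u_1(D vs Q) = 9
max payoff 9 at {C,D}

BR_1 = {C,D}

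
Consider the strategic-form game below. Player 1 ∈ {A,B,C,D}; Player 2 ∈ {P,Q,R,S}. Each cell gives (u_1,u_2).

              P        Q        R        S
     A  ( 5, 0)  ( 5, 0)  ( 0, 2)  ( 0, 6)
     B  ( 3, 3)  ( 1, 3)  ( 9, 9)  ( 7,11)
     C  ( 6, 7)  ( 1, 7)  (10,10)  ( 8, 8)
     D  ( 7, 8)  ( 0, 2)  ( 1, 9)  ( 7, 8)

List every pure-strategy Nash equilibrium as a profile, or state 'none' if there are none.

(A,P): not NE [P1→D gives 7>5; P2→S gives 6>0]
(A,Q): not NE [P2→S gives 6>0]
(A,R): not NE [P1→C gives 10>0; P2→S gives 6>2]
(A,S): not NE [P1→C gives 8>0]
(B,P): not NE [P1→D gives 7>3; P2→S gives 11>3]
(B,Q): not NE [P1→A gives 5>1; P2→S gives 11>3]
(B,R): not NE [P1→C gives 10>9; P2→S gives 11>9]
(B,S): not NE [P1→C gives 8>7]
(C,P): not NE [P1→D gives 7>6; P2→R gives 10>7]
(C,Q): not NE [P1→A gives 5>1; P2→R gives 10>7]
(C,R): NE
(C,S): not NE [P2→R gives 10>8]
(D,P): not NE [P2→R gives 9>8]
(D,Q): not NE [P1→A gives 5>0; P2→R gives 9>2]
(D,R): not NE [P1→C gives 10>1]
(D,S): not NE [P1→C gives 8>7; P2→R gives 9>8]

Nash profiles: (C,R)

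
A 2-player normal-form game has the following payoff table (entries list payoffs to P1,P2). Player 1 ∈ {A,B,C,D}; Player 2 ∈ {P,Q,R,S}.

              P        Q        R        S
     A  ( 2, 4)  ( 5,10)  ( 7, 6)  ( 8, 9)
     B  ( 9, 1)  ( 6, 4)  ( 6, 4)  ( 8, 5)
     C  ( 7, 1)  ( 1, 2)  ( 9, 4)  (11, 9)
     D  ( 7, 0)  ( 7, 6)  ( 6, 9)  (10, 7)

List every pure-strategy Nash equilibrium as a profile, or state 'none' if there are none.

PSNE = {(C,S)}

(A,P): not NE [P1→B gives 9>2; P2→Q gives 10>4]
(A,Q): not NE [P1→D gives 7>5]
(A,R): not NE [P1→C gives 9>7; P2→Q gives 10>6]
(A,S): not NE [P1→C gives 11>8; P2→Q gives 10>9]
(B,P): not NE [P2→S gives 5>1]
(B,Q): not NE [P1→D gives 7>6; P2→S gives 5>4]
(B,R): not NE [P1→C gives 9>6; P2→S gives 5>4]
(B,S): not NE [P1→C gives 11>8]
(C,P): not NE [P1→B gives 9>7; P2→S gives 9>1]
(C,Q): not NE [P1→D gives 7>1; P2→S gives 9>2]
(C,R): not NE [P2→S gives 9>4]
(C,S): NE
(D,P): not NE [P1→B gives 9>7; P2→R gives 9>0]
(D,Q): not NE [P2→R gives 9>6]
(D,R): not NE [P1→C gives 9>6]
(D,S): not NE [P1→C gives 11>10; P2→R gives 9>7]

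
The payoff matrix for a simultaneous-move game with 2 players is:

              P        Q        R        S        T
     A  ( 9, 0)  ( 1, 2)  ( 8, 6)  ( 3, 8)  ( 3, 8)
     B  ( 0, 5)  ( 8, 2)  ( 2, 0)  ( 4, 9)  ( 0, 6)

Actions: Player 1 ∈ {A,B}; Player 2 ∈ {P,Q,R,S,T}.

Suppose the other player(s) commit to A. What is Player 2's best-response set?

argmax u_2 = {S,T}

u_2(P vs A) = 0
u_2(Q vs A) = 2
u_2(R vs A) = 6
u_2(S vs A) = 8
u_2(T vs A) = 8
max payoff 8 at {S,T}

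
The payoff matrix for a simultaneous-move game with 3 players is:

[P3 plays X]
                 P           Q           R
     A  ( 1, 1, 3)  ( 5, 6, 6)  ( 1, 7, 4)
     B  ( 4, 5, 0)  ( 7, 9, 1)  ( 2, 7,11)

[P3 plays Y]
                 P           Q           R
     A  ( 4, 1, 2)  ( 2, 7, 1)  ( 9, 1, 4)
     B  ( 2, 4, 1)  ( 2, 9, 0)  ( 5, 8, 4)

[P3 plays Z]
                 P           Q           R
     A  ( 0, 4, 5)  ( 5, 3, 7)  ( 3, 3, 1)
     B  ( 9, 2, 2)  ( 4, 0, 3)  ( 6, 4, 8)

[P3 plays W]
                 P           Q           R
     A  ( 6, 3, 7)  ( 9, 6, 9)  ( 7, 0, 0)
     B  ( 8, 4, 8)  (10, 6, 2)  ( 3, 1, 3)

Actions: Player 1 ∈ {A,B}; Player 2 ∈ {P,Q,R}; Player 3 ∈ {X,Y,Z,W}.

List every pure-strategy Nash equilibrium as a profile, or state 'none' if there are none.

(A,P,X): not NE [P1→B gives 4>1; P2→R gives 7>1; P3→W gives 7>3]
(A,P,Y): not NE [P2→Q gives 7>1; P3→W gives 7>2]
(A,P,Z): not NE [P1→B gives 9>0; P3→W gives 7>5]
(A,P,W): not NE [P1→B gives 8>6; P2→Q gives 6>3]
(A,Q,X): not NE [P1→B gives 7>5; P2→R gives 7>6; P3→W gives 9>6]
(A,Q,Y): not NE [P3→W gives 9>1]
(A,Q,Z): not NE [P2→P gives 4>3; P3→W gives 9>7]
(A,Q,W): not NE [P1→B gives 10>9]
(A,R,X): not NE [P1→B gives 2>1]
(A,R,Y): not NE [P2→Q gives 7>1]
(A,R,Z): not NE [P1→B gives 6>3; P2→P gives 4>3; P3→Y gives 4>1]
(A,R,W): not NE [P2→Q gives 6>0; P3→Y gives 4>0]
(B,P,X): not NE [P2→Q gives 9>5; P3→W gives 8>0]
(B,P,Y): not NE [P1→A gives 4>2; P2→Q gives 9>4; P3→W gives 8>1]
(B,P,Z): not NE [P2→R gives 4>2; P3→W gives 8>2]
(B,P,W): not NE [P2→Q gives 6>4]
(B,Q,X): not NE [P3→Z gives 3>1]
(B,Q,Y): not NE [P3→Z gives 3>0]
(B,Q,Z): not NE [P1→A gives 5>4; P2→R gives 4>0]
(B,Q,W): not NE [P3→Z gives 3>2]
(B,R,X): not NE [P2→Q gives 9>7]
(B,R,Y): not NE [P1→A gives 9>5; P2→Q gives 9>8; P3→X gives 11>4]
(B,R,Z): not NE [P3→X gives 11>8]
(B,R,W): not NE [P1→A gives 7>3; P2→Q gives 6>1; P3→X gives 11>3]

Equilibria: none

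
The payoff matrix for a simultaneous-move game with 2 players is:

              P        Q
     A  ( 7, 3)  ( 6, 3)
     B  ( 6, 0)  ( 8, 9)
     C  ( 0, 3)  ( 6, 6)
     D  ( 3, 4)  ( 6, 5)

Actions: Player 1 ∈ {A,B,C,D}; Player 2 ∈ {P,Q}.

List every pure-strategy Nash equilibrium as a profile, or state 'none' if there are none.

(A,P): NE
(A,Q): not NE [P1→B gives 8>6]
(B,P): not NE [P1→A gives 7>6; P2→Q gives 9>0]
(B,Q): NE
(C,P): not NE [P1→A gives 7>0; P2→Q gives 6>3]
(C,Q): not NE [P1→B gives 8>6]
(D,P): not NE [P1→A gives 7>3; P2→Q gives 5>4]
(D,Q): not NE [P1→B gives 8>6]

Nash profiles: (A,P), (B,Q)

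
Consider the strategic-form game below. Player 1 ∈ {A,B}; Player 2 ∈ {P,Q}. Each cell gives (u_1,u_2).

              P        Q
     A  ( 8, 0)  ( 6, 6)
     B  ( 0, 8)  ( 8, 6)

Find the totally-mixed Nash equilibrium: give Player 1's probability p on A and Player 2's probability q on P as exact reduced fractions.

p=1/4, q=1/5

P1 indiff ⇒ q·8+(1-q)·6 = q·0+(1-q)·8 ⇒ q(8) = (1-q)(2) ⇒ q = 1/5
P2 indiff ⇒ p·0+(1-p)·8 = p·6+(1-p)·6 ⇒ p(-6) = (1-p)(-2) ⇒ p = 1/4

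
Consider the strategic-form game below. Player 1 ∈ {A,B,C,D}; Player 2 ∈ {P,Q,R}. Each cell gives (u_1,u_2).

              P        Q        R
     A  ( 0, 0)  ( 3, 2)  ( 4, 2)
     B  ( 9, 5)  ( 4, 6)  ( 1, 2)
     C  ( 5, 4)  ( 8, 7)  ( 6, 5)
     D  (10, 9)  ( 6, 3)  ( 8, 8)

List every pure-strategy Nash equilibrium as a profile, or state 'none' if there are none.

(A,P): not NE [P1→D gives 10>0; P2→R gives 2>0]
(A,Q): not NE [P1→C gives 8>3]
(A,R): not NE [P1→D gives 8>4]
(B,P): not NE [P1→D gives 10>9; P2→Q gives 6>5]
(B,Q): not NE [P1→C gives 8>4]
(B,R): not NE [P1→D gives 8>1; P2→Q gives 6>2]
(C,P): not NE [P1→D gives 10>5; P2→Q gives 7>4]
(C,Q): NE
(C,R): not NE [P1→D gives 8>6; P2→Q gives 7>5]
(D,P): NE
(D,Q): not NE [P1→C gives 8>6; P2→P gives 9>3]
(D,R): not NE [P2→P gives 9>8]

NE set: (C,Q), (D,P)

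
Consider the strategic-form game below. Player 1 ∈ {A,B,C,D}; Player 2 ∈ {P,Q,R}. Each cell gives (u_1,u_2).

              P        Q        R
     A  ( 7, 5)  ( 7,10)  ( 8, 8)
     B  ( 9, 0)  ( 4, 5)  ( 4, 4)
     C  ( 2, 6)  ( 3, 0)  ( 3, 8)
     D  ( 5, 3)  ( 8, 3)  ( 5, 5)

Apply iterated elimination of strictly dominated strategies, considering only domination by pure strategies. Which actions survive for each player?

IESDS → P1:{A,D} P2:{Q,R}

P1 drop C (A beats it: P:7>2 Q:7>3 R:8>3)
P2 drop P (R beats it: A:8>5 B:4>0 D:5>3)
P1 drop B (A beats it: Q:7>4 R:8>4)
P1→{A,D} P2→{Q,R}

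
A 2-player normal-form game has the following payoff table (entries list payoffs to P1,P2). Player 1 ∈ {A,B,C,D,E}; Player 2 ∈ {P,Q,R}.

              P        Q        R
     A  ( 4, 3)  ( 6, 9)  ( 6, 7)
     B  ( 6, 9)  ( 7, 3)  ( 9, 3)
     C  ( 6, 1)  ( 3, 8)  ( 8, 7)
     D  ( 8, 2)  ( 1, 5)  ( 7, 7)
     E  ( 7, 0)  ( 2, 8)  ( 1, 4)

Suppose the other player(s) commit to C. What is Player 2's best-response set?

u_2(P vs C) = 1
u_2(Q vs C) = 8
u_2(R vs C) = 7
max payoff 8 at {Q}

BR_2 = {Q}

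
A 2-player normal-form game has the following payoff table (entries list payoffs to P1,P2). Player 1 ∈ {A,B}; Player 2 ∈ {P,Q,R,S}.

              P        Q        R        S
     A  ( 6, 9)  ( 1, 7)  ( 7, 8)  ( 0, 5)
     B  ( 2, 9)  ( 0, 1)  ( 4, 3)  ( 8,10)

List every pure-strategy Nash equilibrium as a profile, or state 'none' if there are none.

(A,P): NE
(A,Q): not NE [P2→P gives 9>7]
(A,R): not NE [P2→P gives 9>8]
(A,S): not NE [P1→B gives 8>0; P2→P gives 9>5]
(B,P): not NE [P1→A gives 6>2; P2→S gives 10>9]
(B,Q): not NE [P1→A gives 1>0; P2→S gives 10>1]
(B,R): not NE [P1→A gives 7>4; P2→S gives 10>3]
(B,S): NE

NE set: (A,P), (B,S)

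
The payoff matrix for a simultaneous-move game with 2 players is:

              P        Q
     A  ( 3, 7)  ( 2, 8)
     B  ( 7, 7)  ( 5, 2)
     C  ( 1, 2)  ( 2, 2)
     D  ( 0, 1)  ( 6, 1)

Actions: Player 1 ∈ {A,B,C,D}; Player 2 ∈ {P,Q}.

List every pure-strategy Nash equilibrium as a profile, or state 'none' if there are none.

PSNE = {(B,P), (D,Q)}

(A,P): not NE [P1→B gives 7>3; P2→Q gives 8>7]
(A,Q): not NE [P1→D gives 6>2]
(B,P): NE
(B,Q): not NE [P1→D gives 6>5; P2→P gives 7>2]
(C,P): not NE [P1→B gives 7>1]
(C,Q): not NE [P1→D gives 6>2]
(D,P): not NE [P1→B gives 7>0]
(D,Q): NE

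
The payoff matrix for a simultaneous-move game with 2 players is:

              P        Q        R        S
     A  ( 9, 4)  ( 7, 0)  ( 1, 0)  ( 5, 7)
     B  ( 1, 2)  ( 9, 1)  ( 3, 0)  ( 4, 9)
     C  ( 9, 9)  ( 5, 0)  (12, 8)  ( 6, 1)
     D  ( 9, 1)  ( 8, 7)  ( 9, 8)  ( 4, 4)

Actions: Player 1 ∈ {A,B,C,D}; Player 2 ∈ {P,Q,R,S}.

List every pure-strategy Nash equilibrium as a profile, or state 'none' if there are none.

(A,P): not NE [P2→S gives 7>4]
(A,Q): not NE [P1→B gives 9>7; P2→S gives 7>0]
(A,R): not NE [P1→C gives 12>1; P2→S gives 7>0]
(A,S): not NE [P1→C gives 6>5]
(B,P): not NE [P1→D gives 9>1; P2→S gives 9>2]
(B,Q): not NE [P2→S gives 9>1]
(B,R): not NE [P1→C gives 12>3; P2→S gives 9>0]
(B,S): not NE [P1→C gives 6>4]
(C,P): NE
(C,Q): not NE [P1→B gives 9>5; P2→P gives 9>0]
(C,R): not NE [P2→P gives 9>8]
(C,S): not NE [P2→P gives 9>1]
(D,P): not NE [P2→R gives 8>1]
(D,Q): not NE [P1→B gives 9>8; P2→R gives 8>7]
(D,R): not NE [P1→C gives 12>9]
(D,S): not NE [P1→C gives 6>4; P2→R gives 8>4]

Nash profiles: (C,P)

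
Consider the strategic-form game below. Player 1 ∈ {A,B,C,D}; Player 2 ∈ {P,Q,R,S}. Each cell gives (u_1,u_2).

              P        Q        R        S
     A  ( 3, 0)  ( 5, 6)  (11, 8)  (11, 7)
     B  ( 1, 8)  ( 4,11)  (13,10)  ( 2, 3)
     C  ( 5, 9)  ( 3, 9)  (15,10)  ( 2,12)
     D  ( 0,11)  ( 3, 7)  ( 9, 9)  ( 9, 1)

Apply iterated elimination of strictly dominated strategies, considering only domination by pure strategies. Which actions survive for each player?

P1 drop D (A beats it: P:3>0 Q:5>3 R:11>9 S:11>9)
P2 drop P (R beats it: A:8>0 B:10>8 C:10>9)
P1→{A,B,C} P2→{Q,R,S}

Survivors P1:{A,B,C} P2:{Q,R,S}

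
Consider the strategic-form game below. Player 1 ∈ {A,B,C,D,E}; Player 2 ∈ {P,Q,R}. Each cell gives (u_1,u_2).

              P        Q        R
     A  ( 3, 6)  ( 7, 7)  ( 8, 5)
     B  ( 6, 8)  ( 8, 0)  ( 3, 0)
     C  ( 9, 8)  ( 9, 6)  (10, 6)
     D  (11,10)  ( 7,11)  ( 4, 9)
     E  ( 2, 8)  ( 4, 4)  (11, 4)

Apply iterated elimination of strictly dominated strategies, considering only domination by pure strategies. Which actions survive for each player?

P1 drop A (C beats it: P:9>3 Q:9>7 R:10>8)
P1 drop B (C beats it: P:9>6 Q:9>8 R:10>3)
P2 drop R (P beats it: C:8>6 D:10>9 E:8>4)
P1 drop E (C beats it: P:9>2 Q:9>4)
P1→{C,D} P2→{P,Q}

Survivors P1:{C,D} P2:{P,Q}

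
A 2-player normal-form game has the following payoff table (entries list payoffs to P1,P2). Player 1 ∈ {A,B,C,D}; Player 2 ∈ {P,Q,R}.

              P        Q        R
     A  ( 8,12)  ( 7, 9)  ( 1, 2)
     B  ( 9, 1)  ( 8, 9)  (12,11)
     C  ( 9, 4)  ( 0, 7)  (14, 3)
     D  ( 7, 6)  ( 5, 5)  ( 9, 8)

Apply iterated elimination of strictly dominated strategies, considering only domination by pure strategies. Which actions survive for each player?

Remaining: P1:{B,C} P2:{Q,R}

P1 drop A (B beats it: P:9>8 Q:8>7 R:12>1)
P1 drop D (B beats it: P:9>7 Q:8>5 R:12>9)
P2 drop P (Q beats it: B:9>1 C:7>4)
P1→{B,C} P2→{Q,R}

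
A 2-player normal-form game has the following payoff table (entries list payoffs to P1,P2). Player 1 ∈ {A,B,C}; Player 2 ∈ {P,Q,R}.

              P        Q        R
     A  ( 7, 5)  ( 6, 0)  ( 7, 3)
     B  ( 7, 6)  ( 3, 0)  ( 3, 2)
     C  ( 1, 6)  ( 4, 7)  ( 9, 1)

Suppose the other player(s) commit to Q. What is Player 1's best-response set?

P1 best: {A}

u_1(A vs Q) = 6
u_1(B vs Q) = 3
u_1(C vs Q) = 4
max payoff 6 at {A}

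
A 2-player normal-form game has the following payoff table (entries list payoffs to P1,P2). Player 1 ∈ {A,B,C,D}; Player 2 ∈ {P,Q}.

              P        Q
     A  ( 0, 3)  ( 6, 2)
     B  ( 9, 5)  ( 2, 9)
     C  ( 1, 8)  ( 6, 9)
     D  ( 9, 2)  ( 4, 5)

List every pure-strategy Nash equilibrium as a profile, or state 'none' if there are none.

(A,P): not NE [P1→D gives 9>0]
(A,Q): not NE [P2→P gives 3>2]
(B,P): not NE [P2→Q gives 9>5]
(B,Q): not NE [P1→C gives 6>2]
(C,P): not NE [P1→D gives 9>1; P2→Q gives 9>8]
(C,Q): NE
(D,P): not NE [P2→Q gives 5>2]
(D,Q): not NE [P1→C gives 6>4]

Nash profiles: (C,Q)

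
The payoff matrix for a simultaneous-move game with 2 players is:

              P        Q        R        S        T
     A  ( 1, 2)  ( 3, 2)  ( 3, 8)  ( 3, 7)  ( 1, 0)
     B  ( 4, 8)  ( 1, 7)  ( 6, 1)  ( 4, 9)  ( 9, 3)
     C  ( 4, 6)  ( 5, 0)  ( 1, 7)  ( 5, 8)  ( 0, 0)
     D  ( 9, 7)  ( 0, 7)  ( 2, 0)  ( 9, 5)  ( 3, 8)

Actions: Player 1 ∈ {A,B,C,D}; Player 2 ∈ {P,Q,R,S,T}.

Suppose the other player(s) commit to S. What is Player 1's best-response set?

argmax u_1 = {D}

u_1(A vs S) = 3
u_1(B vs S) = 4
u_1(C vs S) = 5
u_1(D vs S) = 9
max payoff 9 at {D}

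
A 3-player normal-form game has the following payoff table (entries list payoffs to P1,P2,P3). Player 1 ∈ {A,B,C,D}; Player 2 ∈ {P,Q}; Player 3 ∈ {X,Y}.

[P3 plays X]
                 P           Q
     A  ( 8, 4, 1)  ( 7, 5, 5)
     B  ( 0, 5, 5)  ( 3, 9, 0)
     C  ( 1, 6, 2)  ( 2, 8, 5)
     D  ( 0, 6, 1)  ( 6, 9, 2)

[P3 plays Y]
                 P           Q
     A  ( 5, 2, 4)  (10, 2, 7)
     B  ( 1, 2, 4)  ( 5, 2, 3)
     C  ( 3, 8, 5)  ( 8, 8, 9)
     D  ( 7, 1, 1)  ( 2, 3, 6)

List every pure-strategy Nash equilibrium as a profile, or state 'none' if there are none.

NE set: (A,Q,Y)

(A,P,X): not NE [P2→Q gives 5>4; P3→Y gives 4>1]
(A,P,Y): not NE [P1→D gives 7>5]
(A,Q,X): not NE [P3→Y gives 7>5]
(A,Q,Y): NE
(B,P,X): not NE [P1→A gives 8>0; P2→Q gives 9>5]
(B,P,Y): not NE [P1→D gives 7>1; P3→X gives 5>4]
(B,Q,X): not NE [P1→A gives 7>3; P3→Y gives 3>0]
(B,Q,Y): not NE [P1→A gives 10>5]
(C,P,X): not NE [P1→A gives 8>1; P2→Q gives 8>6; P3→Y gives 5>2]
(C,P,Y): not NE [P1→D gives 7>3]
(C,Q,X): not NE [P1→A gives 7>2; P3→Y gives 9>5]
(C,Q,Y): not NE [P1→A gives 10>8]
(D,P,X): not NE [P1→A gives 8>0; P2→Q gives 9>6]
(D,P,Y): not NE [P2→Q gives 3>1]
(D,Q,X): not NE [P1→A gives 7>6; P3→Y gives 6>2]
(D,Q,Y): not NE [P1→A gives 10>2]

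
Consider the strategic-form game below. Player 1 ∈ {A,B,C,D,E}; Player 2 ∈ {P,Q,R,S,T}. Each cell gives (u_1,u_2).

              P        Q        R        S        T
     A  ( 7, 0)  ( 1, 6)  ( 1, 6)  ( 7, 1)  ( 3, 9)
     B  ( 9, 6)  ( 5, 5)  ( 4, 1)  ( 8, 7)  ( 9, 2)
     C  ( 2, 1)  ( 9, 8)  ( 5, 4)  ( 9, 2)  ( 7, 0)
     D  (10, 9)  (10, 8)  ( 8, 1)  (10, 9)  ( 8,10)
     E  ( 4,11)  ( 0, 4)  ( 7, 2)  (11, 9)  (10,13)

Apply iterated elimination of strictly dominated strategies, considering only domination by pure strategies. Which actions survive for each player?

P1 drop A (B beats it: P:9>7 Q:5>1 R:4>1 S:8>7 T:9>3)
P1 drop C (D beats it: P:10>2 Q:10>9 R:8>5 S:10>9 T:8>7)
P2 drop Q (P beats it: B:6>5 D:9>8 E:11>4)
P2 drop R (P beats it: B:6>1 D:9>1 E:11>2)
P1→{B,D,E} P2→{P,S,T}

IESDS → P1:{B,D,E} P2:{P,S,T}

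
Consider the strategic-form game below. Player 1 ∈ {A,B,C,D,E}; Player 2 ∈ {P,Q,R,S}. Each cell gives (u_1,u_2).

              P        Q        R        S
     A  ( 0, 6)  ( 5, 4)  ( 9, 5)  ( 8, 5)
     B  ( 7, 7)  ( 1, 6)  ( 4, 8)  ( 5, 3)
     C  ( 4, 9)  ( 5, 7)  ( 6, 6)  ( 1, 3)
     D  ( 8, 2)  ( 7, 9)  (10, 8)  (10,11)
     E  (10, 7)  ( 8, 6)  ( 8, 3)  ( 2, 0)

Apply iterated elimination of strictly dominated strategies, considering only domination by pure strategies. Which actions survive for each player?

Survivors P1:{D,E} P2:{P,Q,S}

P1 drop A (D beats it: P:8>0 Q:7>5 R:10>9 S:10>8)
P1 drop B (D beats it: P:8>7 Q:7>1 R:10>4 S:10>5)
P1 drop C (D beats it: P:8>4 Q:7>5 R:10>6 S:10>1)
P2 drop R (Q beats it: D:9>8 E:6>3)
P1→{D,E} P2→{P,Q,S}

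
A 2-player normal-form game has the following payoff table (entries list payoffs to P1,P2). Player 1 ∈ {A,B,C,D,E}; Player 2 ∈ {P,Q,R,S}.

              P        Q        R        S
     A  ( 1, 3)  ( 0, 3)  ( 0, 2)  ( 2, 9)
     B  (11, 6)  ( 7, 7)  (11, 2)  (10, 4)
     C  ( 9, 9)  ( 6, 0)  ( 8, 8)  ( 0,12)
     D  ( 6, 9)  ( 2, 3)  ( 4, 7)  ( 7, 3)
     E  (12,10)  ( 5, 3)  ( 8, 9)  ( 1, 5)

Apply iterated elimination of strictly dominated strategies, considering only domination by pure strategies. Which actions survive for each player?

P1 drop A (B beats it: P:11>1 Q:7>0 R:11>0 S:10>2)
P1 drop C (B beats it: P:11>9 Q:7>6 R:11>8 S:10>0)
P1 drop D (B beats it: P:11>6 Q:7>2 R:11>4 S:10>7)
P2 drop R (P beats it: B:6>2 E:10>9)
P2 drop S (P beats it: B:6>4 E:10>5)
P1→{B,E} P2→{P,Q}

Survivors P1:{B,E} P2:{P,Q}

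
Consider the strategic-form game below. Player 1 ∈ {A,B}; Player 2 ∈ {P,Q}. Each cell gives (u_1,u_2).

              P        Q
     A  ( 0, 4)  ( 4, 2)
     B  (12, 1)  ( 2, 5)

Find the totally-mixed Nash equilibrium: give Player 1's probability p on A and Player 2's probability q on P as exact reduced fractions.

P1 mixes 2/3 on A; P2 mixes 1/7 on P

P1 indiff ⇒ q·0+(1-q)·4 = q·12+(1-q)·2 ⇒ q(-12) = (1-q)(-2) ⇒ q = 1/7
P2 indiff ⇒ p·4+(1-p)·1 = p·2+(1-p)·5 ⇒ p(2) = (1-p)(4) ⇒ p = 2/3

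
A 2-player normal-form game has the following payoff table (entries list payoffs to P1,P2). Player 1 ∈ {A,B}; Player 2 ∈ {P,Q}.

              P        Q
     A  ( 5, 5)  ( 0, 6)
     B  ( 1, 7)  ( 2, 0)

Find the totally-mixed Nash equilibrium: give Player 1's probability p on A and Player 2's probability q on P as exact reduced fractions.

P1 indiff ⇒ q·5+(1-q)·0 = q·1+(1-q)·2 ⇒ q(4) = (1-q)(2) ⇒ q = 1/3
P2 indiff ⇒ p·5+(1-p)·7 = p·6+(1-p)·0 ⇒ p(-1) = (1-p)(-7) ⇒ p = 7/8

(p,q) = (7/8, 1/3)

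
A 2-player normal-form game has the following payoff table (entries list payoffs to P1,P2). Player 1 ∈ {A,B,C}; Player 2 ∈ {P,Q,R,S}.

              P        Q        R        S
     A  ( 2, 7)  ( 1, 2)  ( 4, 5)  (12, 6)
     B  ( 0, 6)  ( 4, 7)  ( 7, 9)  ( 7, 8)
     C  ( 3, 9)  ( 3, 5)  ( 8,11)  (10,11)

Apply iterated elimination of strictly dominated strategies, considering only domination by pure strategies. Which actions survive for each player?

P2 drop Q (R beats it: A:5>2 B:9>7 C:11>5)
P1 drop B (C beats it: P:3>0 R:8>7 S:10>7)
P1→{A,C} P2→{P,R,S}

Survivors P1:{A,C} P2:{P,R,S}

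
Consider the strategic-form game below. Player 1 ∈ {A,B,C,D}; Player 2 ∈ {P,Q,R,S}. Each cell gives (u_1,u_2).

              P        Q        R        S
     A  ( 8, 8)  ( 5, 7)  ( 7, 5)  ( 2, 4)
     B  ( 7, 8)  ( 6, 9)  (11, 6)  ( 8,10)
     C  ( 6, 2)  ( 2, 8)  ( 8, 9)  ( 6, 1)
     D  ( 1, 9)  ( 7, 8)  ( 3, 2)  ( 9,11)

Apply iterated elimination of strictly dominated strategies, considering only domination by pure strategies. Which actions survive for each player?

IESDS → P1:{A,B,D} P2:{P,Q,S}

P1 drop C (B beats it: P:7>6 Q:6>2 R:11>8 S:8>6)
P2 drop R (P beats it: A:8>5 B:8>6 D:9>2)
P1→{A,B,D} P2→{P,Q,S}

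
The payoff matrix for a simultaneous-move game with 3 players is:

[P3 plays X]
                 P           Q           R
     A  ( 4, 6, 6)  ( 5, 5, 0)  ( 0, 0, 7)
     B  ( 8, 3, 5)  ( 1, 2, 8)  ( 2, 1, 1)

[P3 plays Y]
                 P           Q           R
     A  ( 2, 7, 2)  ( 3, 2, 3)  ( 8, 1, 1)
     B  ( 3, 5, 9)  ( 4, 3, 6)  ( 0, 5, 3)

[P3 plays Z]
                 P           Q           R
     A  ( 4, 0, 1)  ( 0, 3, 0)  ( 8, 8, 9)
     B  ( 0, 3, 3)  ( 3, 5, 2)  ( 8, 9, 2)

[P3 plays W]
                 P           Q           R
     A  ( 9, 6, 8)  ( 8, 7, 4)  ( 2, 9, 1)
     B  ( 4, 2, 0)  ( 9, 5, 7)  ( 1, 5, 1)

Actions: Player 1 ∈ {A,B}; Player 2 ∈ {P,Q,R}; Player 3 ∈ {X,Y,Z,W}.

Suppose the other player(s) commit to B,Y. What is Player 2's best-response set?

u_2(P vs B,Y) = 5
u_2(Q vs B,Y) = 3
u_2(R vs B,Y) = 5
max payoff 5 at {P,R}

P2 best: {P,R}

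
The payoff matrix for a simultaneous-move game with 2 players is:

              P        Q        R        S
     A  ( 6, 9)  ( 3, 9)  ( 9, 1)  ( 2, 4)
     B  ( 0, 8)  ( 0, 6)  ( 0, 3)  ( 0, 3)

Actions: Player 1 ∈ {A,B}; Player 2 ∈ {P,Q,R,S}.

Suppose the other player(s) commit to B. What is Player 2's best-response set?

u_2(P vs B) = 8
u_2(Q vs B) = 6
u_2(R vs B) = 3
u_2(S vs B) = 3
max payoff 8 at {P}

P2 best: {P}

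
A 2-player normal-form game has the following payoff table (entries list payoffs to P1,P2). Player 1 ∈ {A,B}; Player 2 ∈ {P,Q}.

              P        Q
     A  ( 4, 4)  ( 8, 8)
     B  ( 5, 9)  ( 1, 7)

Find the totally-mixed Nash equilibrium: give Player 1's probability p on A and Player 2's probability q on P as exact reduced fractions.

P1 mixes 1/3 on A; P2 mixes 7/8 on P

P1 indiff ⇒ q·4+(1-q)·8 = q·5+(1-q)·1 ⇒ q(-1) = (1-q)(-7) ⇒ q = 7/8
P2 indiff ⇒ p·4+(1-p)·9 = p·8+(1-p)·7 ⇒ p(-4) = (1-p)(-2) ⇒ p = 1/3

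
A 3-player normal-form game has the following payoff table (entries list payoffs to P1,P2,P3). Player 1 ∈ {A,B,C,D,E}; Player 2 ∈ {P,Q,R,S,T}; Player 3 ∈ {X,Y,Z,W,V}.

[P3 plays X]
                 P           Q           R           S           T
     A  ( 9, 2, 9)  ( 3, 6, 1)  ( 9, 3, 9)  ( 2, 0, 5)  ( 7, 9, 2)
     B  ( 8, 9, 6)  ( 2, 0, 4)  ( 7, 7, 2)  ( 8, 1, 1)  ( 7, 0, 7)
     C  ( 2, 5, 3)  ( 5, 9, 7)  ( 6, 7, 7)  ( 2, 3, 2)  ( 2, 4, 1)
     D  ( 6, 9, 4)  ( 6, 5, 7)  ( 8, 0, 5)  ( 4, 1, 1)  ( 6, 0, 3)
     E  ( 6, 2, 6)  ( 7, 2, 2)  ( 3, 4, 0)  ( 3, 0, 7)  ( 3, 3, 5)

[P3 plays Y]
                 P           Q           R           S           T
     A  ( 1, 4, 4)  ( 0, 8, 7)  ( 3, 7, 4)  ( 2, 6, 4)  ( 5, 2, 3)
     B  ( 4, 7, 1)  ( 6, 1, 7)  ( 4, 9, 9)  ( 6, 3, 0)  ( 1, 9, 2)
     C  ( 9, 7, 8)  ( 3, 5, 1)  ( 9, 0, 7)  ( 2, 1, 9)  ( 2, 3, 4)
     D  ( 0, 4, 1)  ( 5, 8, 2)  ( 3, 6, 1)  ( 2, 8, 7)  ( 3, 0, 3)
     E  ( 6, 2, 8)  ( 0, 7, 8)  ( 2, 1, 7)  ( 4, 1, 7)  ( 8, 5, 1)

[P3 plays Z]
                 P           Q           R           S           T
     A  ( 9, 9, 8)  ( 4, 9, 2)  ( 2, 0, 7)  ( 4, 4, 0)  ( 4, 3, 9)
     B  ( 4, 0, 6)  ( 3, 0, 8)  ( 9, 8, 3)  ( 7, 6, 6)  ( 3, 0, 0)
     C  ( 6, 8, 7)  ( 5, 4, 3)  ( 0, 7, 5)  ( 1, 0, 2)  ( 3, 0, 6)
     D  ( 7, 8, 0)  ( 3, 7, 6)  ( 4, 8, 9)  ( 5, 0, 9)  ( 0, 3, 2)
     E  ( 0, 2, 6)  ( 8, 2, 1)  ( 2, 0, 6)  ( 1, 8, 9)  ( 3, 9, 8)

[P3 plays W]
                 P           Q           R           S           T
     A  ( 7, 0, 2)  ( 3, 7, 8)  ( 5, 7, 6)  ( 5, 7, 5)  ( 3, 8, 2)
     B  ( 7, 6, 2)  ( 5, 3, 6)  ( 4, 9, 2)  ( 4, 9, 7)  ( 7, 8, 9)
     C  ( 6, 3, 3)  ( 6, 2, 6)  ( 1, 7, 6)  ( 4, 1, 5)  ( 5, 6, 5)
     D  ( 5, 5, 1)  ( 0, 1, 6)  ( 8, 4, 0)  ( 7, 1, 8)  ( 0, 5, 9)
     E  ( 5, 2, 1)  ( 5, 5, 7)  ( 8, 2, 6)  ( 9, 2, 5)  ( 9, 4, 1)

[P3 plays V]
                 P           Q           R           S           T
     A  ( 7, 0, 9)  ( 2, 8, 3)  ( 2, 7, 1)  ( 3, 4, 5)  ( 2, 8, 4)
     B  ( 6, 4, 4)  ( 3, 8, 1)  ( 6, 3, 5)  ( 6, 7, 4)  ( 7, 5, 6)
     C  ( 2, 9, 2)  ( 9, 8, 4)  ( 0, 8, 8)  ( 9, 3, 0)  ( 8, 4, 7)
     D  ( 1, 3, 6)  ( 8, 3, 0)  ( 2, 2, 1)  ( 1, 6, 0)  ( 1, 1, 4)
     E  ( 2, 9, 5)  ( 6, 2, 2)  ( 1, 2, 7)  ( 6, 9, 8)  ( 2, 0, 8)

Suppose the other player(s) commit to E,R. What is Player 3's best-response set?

argmax u_3 = {Y,V}

u_3(X vs E,R) = 0
u_3(Y vs E,R) = 7
u_3(Z vs E,R) = 6
u_3(W vs E,R) = 6
u_3(V vs E,R) = 7
max payoff 7 at {Y,V}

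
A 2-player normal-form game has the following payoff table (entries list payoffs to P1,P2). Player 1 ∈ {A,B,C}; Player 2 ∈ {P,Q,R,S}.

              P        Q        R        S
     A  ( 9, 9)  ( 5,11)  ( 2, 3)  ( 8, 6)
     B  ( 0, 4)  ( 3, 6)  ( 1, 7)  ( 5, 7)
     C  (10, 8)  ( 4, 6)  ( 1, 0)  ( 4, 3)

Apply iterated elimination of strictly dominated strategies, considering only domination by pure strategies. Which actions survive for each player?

IESDS → P1:{A,C} P2:{P,Q}

P1 drop B (A beats it: P:9>0 Q:5>3 R:2>1 S:8>5)
P2 drop R (P beats it: A:9>3 C:8>0)
P2 drop S (P beats it: A:9>6 C:8>3)
P1→{A,C} P2→{P,Q}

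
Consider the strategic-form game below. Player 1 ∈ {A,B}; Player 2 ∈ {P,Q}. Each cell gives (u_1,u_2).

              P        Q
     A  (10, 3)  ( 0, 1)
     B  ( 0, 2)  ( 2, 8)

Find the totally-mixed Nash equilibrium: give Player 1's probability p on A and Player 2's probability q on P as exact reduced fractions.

P1 indiff ⇒ q·10+(1-q)·0 = q·0+(1-q)·2 ⇒ q(10) = (1-q)(2) ⇒ q = 1/6
P2 indiff ⇒ p·3+(1-p)·2 = p·1+(1-p)·8 ⇒ p(2) = (1-p)(6) ⇒ p = 3/4

p=3/4, q=1/6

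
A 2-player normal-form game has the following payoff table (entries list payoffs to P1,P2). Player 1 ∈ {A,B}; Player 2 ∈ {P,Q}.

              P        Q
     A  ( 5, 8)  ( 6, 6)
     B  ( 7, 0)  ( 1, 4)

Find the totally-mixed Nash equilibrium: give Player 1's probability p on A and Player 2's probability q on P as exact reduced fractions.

P1 mixes 2/3 on A; P2 mixes 5/7 on P

P1 indiff ⇒ q·5+(1-q)·6 = q·7+(1-q)·1 ⇒ q(-2) = (1-q)(-5) ⇒ q = 5/7
P2 indiff ⇒ p·8+(1-p)·0 = p·6+(1-p)·4 ⇒ p(2) = (1-p)(4) ⇒ p = 2/3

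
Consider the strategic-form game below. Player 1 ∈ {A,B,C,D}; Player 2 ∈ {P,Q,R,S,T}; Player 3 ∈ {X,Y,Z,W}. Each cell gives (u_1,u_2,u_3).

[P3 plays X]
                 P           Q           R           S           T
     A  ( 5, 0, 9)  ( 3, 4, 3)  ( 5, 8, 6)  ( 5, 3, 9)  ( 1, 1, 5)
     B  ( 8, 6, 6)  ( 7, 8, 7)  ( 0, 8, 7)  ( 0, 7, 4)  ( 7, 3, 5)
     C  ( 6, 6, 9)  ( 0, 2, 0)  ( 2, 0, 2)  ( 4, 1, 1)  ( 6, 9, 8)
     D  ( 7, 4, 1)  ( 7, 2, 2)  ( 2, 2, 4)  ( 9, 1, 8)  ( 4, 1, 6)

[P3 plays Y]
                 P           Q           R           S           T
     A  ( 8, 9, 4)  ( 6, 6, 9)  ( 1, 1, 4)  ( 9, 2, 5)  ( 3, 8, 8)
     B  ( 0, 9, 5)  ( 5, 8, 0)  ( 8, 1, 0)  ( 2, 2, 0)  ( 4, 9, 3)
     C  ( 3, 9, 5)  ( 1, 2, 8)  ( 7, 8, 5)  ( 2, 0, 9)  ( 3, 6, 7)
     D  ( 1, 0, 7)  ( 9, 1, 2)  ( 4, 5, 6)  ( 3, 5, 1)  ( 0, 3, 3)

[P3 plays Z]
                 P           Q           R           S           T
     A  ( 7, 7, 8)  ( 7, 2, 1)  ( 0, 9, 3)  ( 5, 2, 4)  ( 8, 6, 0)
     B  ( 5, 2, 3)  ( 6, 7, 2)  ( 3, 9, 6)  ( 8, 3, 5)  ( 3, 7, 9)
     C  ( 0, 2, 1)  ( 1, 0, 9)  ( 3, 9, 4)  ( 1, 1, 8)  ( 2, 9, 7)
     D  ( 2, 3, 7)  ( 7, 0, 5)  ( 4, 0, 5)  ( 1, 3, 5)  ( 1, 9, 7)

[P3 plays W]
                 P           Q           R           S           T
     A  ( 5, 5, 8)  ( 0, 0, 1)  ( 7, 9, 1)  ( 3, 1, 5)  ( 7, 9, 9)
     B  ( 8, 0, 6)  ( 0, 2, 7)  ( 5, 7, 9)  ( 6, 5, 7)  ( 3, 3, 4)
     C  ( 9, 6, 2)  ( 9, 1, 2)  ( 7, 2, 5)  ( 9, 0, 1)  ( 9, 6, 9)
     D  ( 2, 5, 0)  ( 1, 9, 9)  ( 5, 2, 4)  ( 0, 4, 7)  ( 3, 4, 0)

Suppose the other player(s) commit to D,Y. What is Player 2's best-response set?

BR_2 = {R,S}

u_2(P vs D,Y) = 0
u_2(Q vs D,Y) = 1
u_2(R vs D,Y) = 5
u_2(S vs D,Y) = 5
u_2(T vs D,Y) = 3
max payoff 5 at {R,S}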